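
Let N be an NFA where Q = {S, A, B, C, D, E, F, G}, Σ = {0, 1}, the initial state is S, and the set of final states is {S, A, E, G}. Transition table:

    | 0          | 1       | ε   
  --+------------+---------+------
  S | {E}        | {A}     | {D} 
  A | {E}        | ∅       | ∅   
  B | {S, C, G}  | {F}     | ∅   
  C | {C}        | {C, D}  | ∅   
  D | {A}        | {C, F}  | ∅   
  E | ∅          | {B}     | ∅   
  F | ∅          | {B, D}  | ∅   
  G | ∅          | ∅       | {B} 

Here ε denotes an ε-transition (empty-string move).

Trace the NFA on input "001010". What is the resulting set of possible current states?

Start: ε-closure({S}) = {S, D}.
Read '0': {S, D} → {A, E}.
Read '0': {A, E} → {E}.
Read '1': {E} → {B}.
Read '0': {B} → {S, B, C, D, G}.
Read '1': {S, B, C, D, G} → {A, C, D, F}.
Read '0': {A, C, D, F} → {A, C, E}.

{A, C, E}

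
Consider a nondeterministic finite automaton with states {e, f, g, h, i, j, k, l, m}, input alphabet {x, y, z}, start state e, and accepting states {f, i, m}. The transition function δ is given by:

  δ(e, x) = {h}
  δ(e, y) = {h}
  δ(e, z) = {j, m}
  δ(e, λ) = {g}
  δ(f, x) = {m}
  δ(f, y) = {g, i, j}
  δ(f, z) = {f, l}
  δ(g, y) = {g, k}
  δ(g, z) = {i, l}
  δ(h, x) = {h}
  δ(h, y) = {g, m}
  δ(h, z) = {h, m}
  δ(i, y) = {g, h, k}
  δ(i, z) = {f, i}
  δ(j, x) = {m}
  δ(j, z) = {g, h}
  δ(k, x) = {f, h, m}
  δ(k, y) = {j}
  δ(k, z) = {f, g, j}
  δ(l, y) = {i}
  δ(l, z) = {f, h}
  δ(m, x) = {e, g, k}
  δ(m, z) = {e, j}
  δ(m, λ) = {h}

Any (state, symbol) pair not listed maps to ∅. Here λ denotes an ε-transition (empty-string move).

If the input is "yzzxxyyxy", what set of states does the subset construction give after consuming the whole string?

{g, h, i, j, k, m}

Start: ε-closure({e}) = {e, g}.
Read 'y': e→{h}, g→{g, k}; now {g, h, k}.
Read 'z': g→{i, l}, h→{h, m}, k→{f, g, j}; now {f, g, h, i, j, l, m}.
Read 'z': f→{f, l}, g→{i, l}, h→{h, m}, i→{f, i}, j→{g, h}, l→{f, h}, m→{e, j}; now {e, f, g, h, i, j, l, m}.
Read 'x': e→{h}, f→{m}, g→∅, h→{h}, i→∅, j→{m}, l→∅, m→{e, g, k}; now {e, g, h, k, m}.
Read 'x': e→{h}, g→∅, h→{h}, k→{f, h, m}, m→{e, g, k}; now {e, f, g, h, k, m}.
Read 'y': e→{h}, f→{g, i, j}, g→{g, k}, h→{g, m}, k→{j}, m→∅; now {g, h, i, j, k, m}.
Read 'y': g→{g, k}, h→{g, m}, i→{g, h, k}, j→∅, k→{j}, m→∅; now {g, h, j, k, m}.
Read 'x': g→∅, h→{h}, j→{m}, k→{f, h, m}, m→{e, g, k}; now {e, f, g, h, k, m}.
Read 'y': e→{h}, f→{g, i, j}, g→{g, k}, h→{g, m}, k→{j}, m→∅; now {g, h, i, j, k, m}.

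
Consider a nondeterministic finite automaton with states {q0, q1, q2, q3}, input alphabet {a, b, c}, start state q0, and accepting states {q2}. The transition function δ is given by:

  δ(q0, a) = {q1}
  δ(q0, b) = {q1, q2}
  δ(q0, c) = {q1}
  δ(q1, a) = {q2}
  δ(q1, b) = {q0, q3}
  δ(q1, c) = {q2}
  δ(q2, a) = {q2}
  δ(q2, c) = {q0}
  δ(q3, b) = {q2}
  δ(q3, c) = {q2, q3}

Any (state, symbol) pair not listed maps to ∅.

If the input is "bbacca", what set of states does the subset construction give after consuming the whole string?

{q1}

Start in {q0}.
Read 'b': q0→{q1, q2}; now {q1, q2}.
Read 'b': q1→{q0, q3}, q2→∅; now {q0, q3}.
Read 'a': q0→{q1}, q3→∅; now {q1}.
Read 'c': q1→{q2}; now {q2}.
Read 'c': q2→{q0}; now {q0}.
Read 'a': q0→{q1}; now {q1}.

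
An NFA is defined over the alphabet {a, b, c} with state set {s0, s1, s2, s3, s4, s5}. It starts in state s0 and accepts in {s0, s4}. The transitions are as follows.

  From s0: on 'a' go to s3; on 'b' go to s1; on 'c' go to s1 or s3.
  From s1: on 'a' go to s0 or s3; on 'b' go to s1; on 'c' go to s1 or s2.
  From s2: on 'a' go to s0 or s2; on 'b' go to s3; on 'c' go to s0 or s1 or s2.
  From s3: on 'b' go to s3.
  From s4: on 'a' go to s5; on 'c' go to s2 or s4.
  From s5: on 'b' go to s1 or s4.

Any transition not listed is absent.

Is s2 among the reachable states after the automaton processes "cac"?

Start in {s0}.
Read 'c': {s0} → {s1, s3}.
Read 'a': {s1, s3} → {s0, s3}.
Read 'c': {s0, s3} → {s1, s3}.
State s2 is not in {s1, s3}.

No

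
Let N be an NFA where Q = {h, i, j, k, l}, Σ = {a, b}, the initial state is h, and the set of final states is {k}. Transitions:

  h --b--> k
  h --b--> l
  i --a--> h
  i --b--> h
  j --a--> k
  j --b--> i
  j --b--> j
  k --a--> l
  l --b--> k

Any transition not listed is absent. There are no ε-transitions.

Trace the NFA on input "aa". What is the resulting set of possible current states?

Start in {h}.
Read 'a': {h} → ∅.
The set is empty and remains empty for the remaining 1 symbol.

∅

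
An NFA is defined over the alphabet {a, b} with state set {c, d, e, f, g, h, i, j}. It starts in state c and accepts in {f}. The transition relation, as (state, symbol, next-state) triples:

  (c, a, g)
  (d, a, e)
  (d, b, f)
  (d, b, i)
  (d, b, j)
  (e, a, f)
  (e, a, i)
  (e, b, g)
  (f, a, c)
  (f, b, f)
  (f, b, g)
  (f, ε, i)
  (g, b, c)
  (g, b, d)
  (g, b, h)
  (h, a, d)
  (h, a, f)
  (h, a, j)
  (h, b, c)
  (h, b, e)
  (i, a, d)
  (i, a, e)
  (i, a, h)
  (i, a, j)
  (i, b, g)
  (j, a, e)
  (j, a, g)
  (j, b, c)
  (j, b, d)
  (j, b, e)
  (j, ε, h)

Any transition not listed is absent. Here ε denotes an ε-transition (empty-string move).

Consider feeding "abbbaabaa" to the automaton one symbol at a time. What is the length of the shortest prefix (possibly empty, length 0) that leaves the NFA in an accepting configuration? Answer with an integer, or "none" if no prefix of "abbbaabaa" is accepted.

Start in {c}.
Read 'a': c→{g}; now {g}.
Read 'b': g→{c, d, h}; now {c, d, h}.
Read 'b': c→∅, d→{f, i, j}, h→{c, e}; union {c, e, f, i, j}; ε-closure = {c, e, f, h, i, j}.
None of the earlier sets intersect F, but {c, e, f, h, i, j} does.

3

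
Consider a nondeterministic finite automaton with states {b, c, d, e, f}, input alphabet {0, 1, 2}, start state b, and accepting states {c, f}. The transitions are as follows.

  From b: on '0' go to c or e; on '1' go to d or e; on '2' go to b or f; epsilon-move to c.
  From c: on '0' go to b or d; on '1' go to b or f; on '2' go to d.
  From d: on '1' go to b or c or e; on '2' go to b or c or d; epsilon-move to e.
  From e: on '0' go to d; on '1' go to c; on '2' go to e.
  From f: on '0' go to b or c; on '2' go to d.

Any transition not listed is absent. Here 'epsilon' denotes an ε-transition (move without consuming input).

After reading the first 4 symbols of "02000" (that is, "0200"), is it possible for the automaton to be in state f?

No

Start: ε-closure({b}) = {b, c}.
Read '0': b→{c, e}, c→{b, d}; now {b, c, d, e}.
Read '2': b→{b, f}, c→{d}, d→{b, c, d}, e→{e}; now {b, c, d, e, f}.
Read '0': b→{c, e}, c→{b, d}, d→∅, e→{d}, f→{b, c}; now {b, c, d, e}.
Read '0': b→{c, e}, c→{b, d}, d→∅, e→{d}; now {b, c, d, e}.
State f is not in {b, c, d, e}.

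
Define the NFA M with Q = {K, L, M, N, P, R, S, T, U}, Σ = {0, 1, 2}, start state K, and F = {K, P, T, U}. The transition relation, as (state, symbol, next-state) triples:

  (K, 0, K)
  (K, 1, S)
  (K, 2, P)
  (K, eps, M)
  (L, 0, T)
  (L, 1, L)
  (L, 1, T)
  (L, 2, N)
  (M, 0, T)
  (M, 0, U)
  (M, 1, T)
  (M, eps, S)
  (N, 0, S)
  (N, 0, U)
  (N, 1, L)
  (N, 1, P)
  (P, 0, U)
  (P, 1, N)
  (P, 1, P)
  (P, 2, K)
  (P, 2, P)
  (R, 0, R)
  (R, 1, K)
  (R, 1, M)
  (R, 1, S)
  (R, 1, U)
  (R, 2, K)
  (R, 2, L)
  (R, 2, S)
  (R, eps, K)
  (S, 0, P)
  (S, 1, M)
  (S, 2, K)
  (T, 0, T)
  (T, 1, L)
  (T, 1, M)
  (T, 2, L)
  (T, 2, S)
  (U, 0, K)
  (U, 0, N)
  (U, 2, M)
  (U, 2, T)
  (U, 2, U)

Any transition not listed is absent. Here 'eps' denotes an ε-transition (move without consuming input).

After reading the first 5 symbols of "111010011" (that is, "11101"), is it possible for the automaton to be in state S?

Start: ε-closure({K}) = {K, M, S}.
Read '1': K→{S}, M→{T}, S→{M}; now {M, S, T}.
Read '1': M→{T}, S→{M}, T→{L, M}; union {L, M, T}; ε-closure = {L, M, S, T}.
Read '1': L→{L, T}, M→{T}, S→{M}, T→{L, M}; union {L, M, T}; ε-closure = {L, M, S, T}.
Read '0': L→{T}, M→{T, U}, S→{P}, T→{T}; now {P, T, U}.
Read '1': P→{N, P}, T→{L, M}, U→∅; union {L, M, N, P}; ε-closure = {L, M, N, P, S}.
State S is in {L, M, N, P, S}.

Yes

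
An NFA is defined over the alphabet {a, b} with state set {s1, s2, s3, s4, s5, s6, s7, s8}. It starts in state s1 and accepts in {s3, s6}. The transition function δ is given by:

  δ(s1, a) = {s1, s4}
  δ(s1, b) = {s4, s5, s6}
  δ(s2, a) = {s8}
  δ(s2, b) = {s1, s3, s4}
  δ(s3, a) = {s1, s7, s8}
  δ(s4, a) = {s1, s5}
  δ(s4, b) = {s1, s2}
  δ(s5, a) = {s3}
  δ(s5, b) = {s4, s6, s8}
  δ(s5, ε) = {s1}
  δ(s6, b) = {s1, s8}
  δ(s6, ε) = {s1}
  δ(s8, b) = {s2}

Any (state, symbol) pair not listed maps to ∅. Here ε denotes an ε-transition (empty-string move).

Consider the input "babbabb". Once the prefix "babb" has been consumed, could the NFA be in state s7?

No

Start in {s1}.
Read 'b': s1→{s4, s5, s6}; union {s4, s5, s6}; ε-closure = {s1, s4, s5, s6}.
Read 'a': s1→{s1, s4}, s4→{s1, s5}, s5→{s3}, s6→∅; now {s1, s3, s4, s5}.
Read 'b': s1→{s4, s5, s6}, s3→∅, s4→{s1, s2}, s5→{s4, s6, s8}; now {s1, s2, s4, s5, s6, s8}.
Read 'b': s1→{s4, s5, s6}, s2→{s1, s3, s4}, s4→{s1, s2}, s5→{s4, s6, s8}, s6→{s1, s8}, s8→{s2}; now {s1, s2, s3, s4, s5, s6, s8}.
State s7 is not in {s1, s2, s3, s4, s5, s6, s8}.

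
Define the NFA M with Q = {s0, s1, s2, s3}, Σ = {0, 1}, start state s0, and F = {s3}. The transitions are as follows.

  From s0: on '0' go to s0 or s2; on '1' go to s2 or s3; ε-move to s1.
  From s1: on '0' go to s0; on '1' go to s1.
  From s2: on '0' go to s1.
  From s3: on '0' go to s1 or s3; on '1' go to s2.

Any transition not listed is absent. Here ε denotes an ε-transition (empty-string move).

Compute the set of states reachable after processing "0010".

{s0, s1, s3}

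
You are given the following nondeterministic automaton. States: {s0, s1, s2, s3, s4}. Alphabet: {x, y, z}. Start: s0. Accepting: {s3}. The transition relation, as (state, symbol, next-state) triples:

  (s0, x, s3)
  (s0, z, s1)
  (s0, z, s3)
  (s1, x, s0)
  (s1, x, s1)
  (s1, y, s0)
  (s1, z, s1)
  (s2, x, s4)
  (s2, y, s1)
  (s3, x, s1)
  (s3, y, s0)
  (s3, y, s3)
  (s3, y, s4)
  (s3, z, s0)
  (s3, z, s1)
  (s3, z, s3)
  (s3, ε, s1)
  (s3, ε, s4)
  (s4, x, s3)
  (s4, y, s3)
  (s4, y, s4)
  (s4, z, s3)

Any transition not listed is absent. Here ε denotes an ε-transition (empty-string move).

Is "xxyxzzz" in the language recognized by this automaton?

Yes

Start in {s0}.
Read 'x': s0→{s3}; union {s3}; ε-closure = {s1, s3, s4}.
Read 'x': s1→{s0, s1}, s3→{s1}, s4→{s3}; union {s0, s1, s3}; ε-closure = {s0, s1, s3, s4}.
Read 'y': s0→∅, s1→{s0}, s3→{s0, s3, s4}, s4→{s3, s4}; union {s0, s3, s4}; ε-closure = {s0, s1, s3, s4}.
Read 'x': s0→{s3}, s1→{s0, s1}, s3→{s1}, s4→{s3}; union {s0, s1, s3}; ε-closure = {s0, s1, s3, s4}.
Read 'z': s0→{s1, s3}, s1→{s1}, s3→{s0, s1, s3}, s4→{s3}; union {s0, s1, s3}; ε-closure = {s0, s1, s3, s4}.
Read 'z': s0→{s1, s3}, s1→{s1}, s3→{s0, s1, s3}, s4→{s3}; union {s0, s1, s3}; ε-closure = {s0, s1, s3, s4}.
Read 'z': s0→{s1, s3}, s1→{s1}, s3→{s0, s1, s3}, s4→{s3}; union {s0, s1, s3}; ε-closure = {s0, s1, s3, s4}.
The final set {s0, s1, s3, s4} contains the accepting state s3.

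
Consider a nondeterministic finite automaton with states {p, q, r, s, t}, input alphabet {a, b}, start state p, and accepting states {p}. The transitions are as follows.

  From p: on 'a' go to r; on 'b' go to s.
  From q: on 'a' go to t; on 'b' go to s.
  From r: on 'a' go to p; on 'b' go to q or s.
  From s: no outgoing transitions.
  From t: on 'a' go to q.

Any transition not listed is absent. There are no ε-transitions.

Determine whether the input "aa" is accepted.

Yes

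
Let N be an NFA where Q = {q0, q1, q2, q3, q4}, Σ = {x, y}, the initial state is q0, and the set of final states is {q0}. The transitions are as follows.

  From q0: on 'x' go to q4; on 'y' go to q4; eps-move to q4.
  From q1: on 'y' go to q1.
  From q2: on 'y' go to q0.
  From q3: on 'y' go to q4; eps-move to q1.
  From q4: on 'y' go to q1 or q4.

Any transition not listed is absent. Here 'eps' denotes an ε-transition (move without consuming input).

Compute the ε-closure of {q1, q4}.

{q1, q4}

Begin with {q1, q4}.
No ε-moves leave this set, so the closure equals the set itself.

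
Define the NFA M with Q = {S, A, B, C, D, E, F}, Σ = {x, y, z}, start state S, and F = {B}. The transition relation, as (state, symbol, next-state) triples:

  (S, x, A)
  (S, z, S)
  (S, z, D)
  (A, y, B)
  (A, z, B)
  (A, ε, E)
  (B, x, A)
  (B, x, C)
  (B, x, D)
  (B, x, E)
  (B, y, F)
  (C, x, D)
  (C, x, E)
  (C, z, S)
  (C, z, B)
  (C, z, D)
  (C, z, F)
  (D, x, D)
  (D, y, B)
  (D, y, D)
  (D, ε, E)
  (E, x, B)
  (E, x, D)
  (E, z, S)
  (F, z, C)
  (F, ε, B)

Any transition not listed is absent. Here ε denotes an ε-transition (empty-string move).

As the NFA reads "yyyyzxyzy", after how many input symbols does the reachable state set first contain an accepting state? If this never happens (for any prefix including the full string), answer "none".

none

Start in {S}.
Read 'y': {S} → ∅.
The set is empty and remains empty for the remaining 8 symbols.
No reachable set along the way intersects F.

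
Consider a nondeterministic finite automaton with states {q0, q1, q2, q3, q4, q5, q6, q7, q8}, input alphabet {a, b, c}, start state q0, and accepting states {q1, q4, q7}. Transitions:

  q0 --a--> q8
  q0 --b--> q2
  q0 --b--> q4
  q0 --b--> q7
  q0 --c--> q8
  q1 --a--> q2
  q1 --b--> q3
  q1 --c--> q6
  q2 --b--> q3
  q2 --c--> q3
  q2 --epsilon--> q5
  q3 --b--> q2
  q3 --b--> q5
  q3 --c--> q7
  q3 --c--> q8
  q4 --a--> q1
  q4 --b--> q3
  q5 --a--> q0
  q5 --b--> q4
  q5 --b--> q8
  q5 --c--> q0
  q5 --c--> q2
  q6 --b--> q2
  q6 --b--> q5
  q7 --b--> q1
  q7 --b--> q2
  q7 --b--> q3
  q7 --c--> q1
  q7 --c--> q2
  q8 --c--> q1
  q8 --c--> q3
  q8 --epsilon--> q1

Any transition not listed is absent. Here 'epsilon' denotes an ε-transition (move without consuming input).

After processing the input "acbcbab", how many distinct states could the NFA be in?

Start in {q0}.
Read 'a': {q0} → {q1, q8}.
Read 'c': {q1, q8} → {q1, q3, q6}.
Read 'b': {q1, q3, q6} → {q2, q3, q5}.
Read 'c': {q2, q3, q5} → {q0, q1, q2, q3, q5, q7, q8}.
Read 'b': {q0, q1, q2, q3, q5, q7, q8} → {q1, q2, q3, q4, q5, q7, q8}.
Read 'a': {q1, q2, q3, q4, q5, q7, q8} → {q0, q1, q2, q5}.
Read 'b': {q0, q1, q2, q5} → {q1, q2, q3, q4, q5, q7, q8}.
That set has 7 states.

7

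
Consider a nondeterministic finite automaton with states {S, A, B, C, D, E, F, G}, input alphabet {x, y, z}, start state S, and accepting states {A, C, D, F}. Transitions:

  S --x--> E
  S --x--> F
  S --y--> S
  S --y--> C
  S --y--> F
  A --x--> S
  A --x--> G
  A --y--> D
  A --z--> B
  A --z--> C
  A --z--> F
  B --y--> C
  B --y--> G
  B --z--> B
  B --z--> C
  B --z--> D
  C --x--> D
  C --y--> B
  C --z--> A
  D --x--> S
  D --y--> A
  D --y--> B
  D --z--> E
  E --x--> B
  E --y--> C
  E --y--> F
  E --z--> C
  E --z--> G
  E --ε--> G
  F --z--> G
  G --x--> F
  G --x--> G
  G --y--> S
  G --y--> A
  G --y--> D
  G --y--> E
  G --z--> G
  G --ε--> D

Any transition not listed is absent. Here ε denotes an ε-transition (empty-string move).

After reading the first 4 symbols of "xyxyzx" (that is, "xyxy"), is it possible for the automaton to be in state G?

Start in {S}.
Read 'x': S→{E, F}; union {E, F}; ε-closure = {D, E, F, G}.
Read 'y': D→{A, B}, E→{C, F}, F→∅, G→{S, A, D, E}; union {S, A, B, C, D, E, F}; ε-closure = {S, A, B, C, D, E, F, G}.
Read 'x': S→{E, F}, A→{S, G}, B→∅, C→{D}, D→{S}, E→{B}, F→∅, G→{F, G}; now {S, B, D, E, F, G}.
Read 'y': S→{S, C, F}, B→{C, G}, D→{A, B}, E→{C, F}, F→∅, G→{S, A, D, E}; now {S, A, B, C, D, E, F, G}.
State G is in {S, A, B, C, D, E, F, G}.

Yes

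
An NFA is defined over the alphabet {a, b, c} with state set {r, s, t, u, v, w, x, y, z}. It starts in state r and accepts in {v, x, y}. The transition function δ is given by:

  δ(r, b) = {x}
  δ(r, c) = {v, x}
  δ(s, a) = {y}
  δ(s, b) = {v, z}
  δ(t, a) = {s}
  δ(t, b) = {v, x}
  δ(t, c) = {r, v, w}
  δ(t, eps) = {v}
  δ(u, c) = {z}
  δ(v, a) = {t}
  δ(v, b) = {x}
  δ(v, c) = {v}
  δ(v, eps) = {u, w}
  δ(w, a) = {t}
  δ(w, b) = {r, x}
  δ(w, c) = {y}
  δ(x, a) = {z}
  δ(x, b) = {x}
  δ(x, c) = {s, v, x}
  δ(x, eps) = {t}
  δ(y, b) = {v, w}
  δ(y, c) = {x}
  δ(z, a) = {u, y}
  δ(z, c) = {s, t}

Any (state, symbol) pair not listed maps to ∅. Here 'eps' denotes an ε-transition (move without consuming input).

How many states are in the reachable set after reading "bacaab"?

7

Start in {r}.
Read 'b': r→{x}; union {x}; ε-closure = {t, u, v, w, x}.
Read 'a': t→{s}, u→∅, v→{t}, w→{t}, x→{z}; union {s, t, z}; ε-closure = {s, t, u, v, w, z}.
Read 'c': s→∅, t→{r, v, w}, u→{z}, v→{v}, w→{y}, z→{s, t}; union {r, s, t, v, w, y, z}; ε-closure = {r, s, t, u, v, w, y, z}.
Read 'a': r→∅, s→{y}, t→{s}, u→∅, v→{t}, w→{t}, y→∅, z→{u, y}; union {s, t, u, y}; ε-closure = {s, t, u, v, w, y}.
Read 'a': s→{y}, t→{s}, u→∅, v→{t}, w→{t}, y→∅; union {s, t, y}; ε-closure = {s, t, u, v, w, y}.
Read 'b': s→{v, z}, t→{v, x}, u→∅, v→{x}, w→{r, x}, y→{v, w}; union {r, v, w, x, z}; ε-closure = {r, t, u, v, w, x, z}.
That set has 7 states.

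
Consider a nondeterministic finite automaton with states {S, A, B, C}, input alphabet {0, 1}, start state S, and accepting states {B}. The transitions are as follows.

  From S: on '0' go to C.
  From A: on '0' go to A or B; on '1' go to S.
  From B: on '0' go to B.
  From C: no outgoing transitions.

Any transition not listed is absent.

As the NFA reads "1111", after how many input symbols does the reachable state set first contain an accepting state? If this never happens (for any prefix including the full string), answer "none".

none

Start in {S}.
Read '1': {S} → ∅.
The set is empty and remains empty for the remaining 3 symbols.
No reachable set along the way intersects F.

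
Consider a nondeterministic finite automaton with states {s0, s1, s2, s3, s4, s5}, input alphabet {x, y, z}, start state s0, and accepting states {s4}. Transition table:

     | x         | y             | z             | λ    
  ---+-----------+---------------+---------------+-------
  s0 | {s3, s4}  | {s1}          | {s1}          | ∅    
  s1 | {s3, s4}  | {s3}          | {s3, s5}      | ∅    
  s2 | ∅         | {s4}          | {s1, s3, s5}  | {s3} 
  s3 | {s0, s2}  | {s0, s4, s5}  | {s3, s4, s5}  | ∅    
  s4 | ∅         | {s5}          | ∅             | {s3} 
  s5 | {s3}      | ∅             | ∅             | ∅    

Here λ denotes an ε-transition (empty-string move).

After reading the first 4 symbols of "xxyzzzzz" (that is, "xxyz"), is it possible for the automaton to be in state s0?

No

Start in {s0}.
Read 'x': s0→{s3, s4}; now {s3, s4}.
Read 'x': s3→{s0, s2}, s4→∅; union {s0, s2}; ε-closure = {s0, s2, s3}.
Read 'y': s0→{s1}, s2→{s4}, s3→{s0, s4, s5}; union {s0, s1, s4, s5}; ε-closure = {s0, s1, s3, s4, s5}.
Read 'z': s0→{s1}, s1→{s3, s5}, s3→{s3, s4, s5}, s4→∅, s5→∅; now {s1, s3, s4, s5}.
State s0 is not in {s1, s3, s4, s5}.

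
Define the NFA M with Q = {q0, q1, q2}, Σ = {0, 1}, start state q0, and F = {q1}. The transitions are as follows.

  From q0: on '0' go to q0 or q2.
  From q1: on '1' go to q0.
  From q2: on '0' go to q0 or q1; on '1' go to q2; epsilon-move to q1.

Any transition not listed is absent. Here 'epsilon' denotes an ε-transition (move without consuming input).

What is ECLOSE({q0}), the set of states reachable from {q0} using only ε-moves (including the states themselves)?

Begin with {q0}.
No ε-moves leave this set, so the closure equals the set itself.

{q0}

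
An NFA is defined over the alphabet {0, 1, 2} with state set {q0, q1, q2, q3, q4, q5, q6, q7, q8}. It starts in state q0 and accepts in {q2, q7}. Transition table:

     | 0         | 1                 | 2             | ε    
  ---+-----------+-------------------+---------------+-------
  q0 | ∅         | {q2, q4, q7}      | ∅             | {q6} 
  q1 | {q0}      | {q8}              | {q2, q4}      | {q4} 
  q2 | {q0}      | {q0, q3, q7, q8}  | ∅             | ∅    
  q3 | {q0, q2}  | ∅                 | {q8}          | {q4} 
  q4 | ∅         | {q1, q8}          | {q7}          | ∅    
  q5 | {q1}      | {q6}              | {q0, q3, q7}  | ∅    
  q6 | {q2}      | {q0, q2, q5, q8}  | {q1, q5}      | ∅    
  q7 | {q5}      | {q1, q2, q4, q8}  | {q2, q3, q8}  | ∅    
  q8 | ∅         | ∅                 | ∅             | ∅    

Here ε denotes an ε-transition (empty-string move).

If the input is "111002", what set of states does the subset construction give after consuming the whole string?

Start: ε-closure({q0}) = {q0, q6}.
Read '1': {q0, q6} → {q0, q2, q4, q5, q6, q7, q8}.
Read '1': {q0, q2, q4, q5, q6, q7, q8} → {q0, q1, q2, q3, q4, q5, q6, q7, q8}.
Read '1': {q0, q1, q2, q3, q4, q5, q6, q7, q8} → {q0, q1, q2, q3, q4, q5, q6, q7, q8}.
Read '0': {q0, q1, q2, q3, q4, q5, q6, q7, q8} → {q0, q1, q2, q4, q5, q6}.
Read '0': {q0, q1, q2, q4, q5, q6} → {q0, q1, q2, q4, q6}.
Read '2': {q0, q1, q2, q4, q6} → {q1, q2, q4, q5, q7}.

{q1, q2, q4, q5, q7}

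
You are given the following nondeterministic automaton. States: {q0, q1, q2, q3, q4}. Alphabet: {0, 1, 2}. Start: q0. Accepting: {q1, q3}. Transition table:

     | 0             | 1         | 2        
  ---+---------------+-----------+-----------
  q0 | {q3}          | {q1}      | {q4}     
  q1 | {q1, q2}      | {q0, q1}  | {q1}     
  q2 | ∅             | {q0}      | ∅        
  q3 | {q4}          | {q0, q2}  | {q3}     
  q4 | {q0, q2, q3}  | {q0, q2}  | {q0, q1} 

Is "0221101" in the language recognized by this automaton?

Yes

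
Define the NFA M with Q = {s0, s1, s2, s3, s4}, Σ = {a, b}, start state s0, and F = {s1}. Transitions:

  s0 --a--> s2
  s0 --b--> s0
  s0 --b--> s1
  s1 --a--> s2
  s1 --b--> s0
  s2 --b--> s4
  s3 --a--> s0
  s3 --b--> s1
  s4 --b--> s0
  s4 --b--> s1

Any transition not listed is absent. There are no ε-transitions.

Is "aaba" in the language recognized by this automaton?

No

Start in {s0}.
Read 'a': s0→{s2}; now {s2}.
Read 'a': s2→∅; now ∅.
The set is empty and remains empty for the remaining 2 symbols.
The final set ∅ contains no accepting state.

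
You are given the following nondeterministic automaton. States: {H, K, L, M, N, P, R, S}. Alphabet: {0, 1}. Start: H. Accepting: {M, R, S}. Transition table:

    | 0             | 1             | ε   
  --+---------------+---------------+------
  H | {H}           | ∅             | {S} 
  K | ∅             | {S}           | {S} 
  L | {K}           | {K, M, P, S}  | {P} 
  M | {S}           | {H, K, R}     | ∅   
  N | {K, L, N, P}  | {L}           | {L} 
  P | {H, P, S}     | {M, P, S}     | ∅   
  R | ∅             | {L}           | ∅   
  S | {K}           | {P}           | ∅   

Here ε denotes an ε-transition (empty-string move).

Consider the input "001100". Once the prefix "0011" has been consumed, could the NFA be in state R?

No

Start: ε-closure({H}) = {H, S}.
Read '0': H→{H}, S→{K}; union {H, K}; ε-closure = {H, K, S}.
Read '0': H→{H}, K→∅, S→{K}; union {H, K}; ε-closure = {H, K, S}.
Read '1': H→∅, K→{S}, S→{P}; now {P, S}.
Read '1': P→{M, P, S}, S→{P}; now {M, P, S}.
State R is not in {M, P, S}.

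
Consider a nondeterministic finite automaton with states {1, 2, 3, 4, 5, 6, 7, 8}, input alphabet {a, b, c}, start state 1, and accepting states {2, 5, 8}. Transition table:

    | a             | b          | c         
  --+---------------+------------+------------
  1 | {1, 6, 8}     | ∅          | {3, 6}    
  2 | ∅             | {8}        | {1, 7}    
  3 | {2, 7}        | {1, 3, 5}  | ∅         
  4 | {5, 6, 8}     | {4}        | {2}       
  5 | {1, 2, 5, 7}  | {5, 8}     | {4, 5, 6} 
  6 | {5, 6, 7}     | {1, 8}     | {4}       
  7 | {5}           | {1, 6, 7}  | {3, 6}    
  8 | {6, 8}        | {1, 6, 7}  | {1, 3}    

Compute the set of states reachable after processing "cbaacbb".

{1, 3, 4, 5, 6, 7, 8}

Start in {1}.
Read 'c': {1} → {3, 6}.
Read 'b': {3, 6} → {1, 3, 5, 8}.
Read 'a': {1, 3, 5, 8} → {1, 2, 5, 6, 7, 8}.
Read 'a': {1, 2, 5, 6, 7, 8} → {1, 2, 5, 6, 7, 8}.
Read 'c': {1, 2, 5, 6, 7, 8} → {1, 3, 4, 5, 6, 7}.
Read 'b': {1, 3, 4, 5, 6, 7} → {1, 3, 4, 5, 6, 7, 8}.
Read 'b': {1, 3, 4, 5, 6, 7, 8} → {1, 3, 4, 5, 6, 7, 8}.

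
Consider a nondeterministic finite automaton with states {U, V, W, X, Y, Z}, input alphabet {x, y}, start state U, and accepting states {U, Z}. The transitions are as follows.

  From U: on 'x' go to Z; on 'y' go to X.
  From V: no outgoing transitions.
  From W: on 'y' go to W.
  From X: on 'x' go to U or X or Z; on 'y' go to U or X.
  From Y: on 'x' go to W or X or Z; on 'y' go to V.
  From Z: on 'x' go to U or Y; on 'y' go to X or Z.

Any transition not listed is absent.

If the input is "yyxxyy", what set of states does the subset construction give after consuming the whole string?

Start in {U}.
Read 'y': U→{X}; now {X}.
Read 'y': X→{U, X}; now {U, X}.
Read 'x': U→{Z}, X→{U, X, Z}; now {U, X, Z}.
Read 'x': U→{Z}, X→{U, X, Z}, Z→{U, Y}; now {U, X, Y, Z}.
Read 'y': U→{X}, X→{U, X}, Y→{V}, Z→{X, Z}; now {U, V, X, Z}.
Read 'y': U→{X}, V→∅, X→{U, X}, Z→{X, Z}; now {U, X, Z}.

{U, X, Z}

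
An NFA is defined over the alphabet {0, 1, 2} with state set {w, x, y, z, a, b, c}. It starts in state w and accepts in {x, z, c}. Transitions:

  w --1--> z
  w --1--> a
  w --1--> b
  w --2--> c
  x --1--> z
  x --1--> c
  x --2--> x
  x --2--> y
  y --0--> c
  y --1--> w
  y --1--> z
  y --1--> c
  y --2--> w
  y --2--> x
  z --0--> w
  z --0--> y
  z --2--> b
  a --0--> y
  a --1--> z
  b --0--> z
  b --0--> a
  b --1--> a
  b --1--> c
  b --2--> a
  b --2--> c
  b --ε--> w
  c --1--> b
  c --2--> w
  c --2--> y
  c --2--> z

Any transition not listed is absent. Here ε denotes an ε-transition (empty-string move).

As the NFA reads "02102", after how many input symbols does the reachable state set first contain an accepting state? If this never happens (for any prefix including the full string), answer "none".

none

Start in {w}.
Read '0': w→∅; now ∅.
The set is empty and remains empty for the remaining 4 symbols.
No reachable set along the way intersects F.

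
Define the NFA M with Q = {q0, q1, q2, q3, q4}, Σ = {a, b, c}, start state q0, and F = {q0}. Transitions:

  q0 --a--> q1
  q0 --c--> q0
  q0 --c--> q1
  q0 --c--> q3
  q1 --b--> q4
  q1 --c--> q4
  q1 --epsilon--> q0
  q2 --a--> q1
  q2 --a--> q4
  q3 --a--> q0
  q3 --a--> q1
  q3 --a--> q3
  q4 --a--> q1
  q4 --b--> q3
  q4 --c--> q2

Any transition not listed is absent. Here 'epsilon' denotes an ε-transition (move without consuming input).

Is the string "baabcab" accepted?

Start in {q0}.
Read 'b': {q0} → ∅.
The set is empty and remains empty for the remaining 6 symbols.
The final set ∅ contains no accepting state.

No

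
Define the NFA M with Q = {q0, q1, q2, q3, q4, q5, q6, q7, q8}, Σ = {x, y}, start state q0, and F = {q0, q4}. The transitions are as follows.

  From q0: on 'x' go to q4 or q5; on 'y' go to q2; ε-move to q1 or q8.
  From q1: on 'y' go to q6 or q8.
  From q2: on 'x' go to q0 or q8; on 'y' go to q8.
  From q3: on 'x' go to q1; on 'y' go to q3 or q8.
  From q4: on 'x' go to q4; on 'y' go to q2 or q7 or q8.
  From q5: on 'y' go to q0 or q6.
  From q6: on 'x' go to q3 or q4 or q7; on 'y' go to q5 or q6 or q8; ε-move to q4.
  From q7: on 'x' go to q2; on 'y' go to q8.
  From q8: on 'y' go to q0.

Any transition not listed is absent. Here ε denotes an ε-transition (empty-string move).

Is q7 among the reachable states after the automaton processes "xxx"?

No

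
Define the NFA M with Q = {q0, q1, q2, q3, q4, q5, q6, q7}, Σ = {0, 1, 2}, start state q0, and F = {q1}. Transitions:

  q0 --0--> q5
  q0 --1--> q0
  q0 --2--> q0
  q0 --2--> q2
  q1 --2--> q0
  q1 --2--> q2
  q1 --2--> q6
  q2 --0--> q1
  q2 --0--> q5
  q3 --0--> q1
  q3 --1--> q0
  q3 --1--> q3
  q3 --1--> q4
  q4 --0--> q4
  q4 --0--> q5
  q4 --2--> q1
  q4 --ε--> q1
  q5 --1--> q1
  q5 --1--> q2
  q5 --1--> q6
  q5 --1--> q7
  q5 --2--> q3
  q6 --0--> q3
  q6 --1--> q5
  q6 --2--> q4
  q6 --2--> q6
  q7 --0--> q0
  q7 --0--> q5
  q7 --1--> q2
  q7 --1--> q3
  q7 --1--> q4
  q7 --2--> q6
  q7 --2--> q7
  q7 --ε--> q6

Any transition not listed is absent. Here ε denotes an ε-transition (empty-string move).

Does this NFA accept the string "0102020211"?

Yes

Start in {q0}.
Read '0': q0→{q5}; now {q5}.
Read '1': q5→{q1, q2, q6, q7}; now {q1, q2, q6, q7}.
Read '0': q1→∅, q2→{q1, q5}, q6→{q3}, q7→{q0, q5}; now {q0, q1, q3, q5}.
Read '2': q0→{q0, q2}, q1→{q0, q2, q6}, q3→∅, q5→{q3}; now {q0, q2, q3, q6}.
Read '0': q0→{q5}, q2→{q1, q5}, q3→{q1}, q6→{q3}; now {q1, q3, q5}.
Read '2': q1→{q0, q2, q6}, q3→∅, q5→{q3}; now {q0, q2, q3, q6}.
Read '0': q0→{q5}, q2→{q1, q5}, q3→{q1}, q6→{q3}; now {q1, q3, q5}.
Read '2': q1→{q0, q2, q6}, q3→∅, q5→{q3}; now {q0, q2, q3, q6}.
Read '1': q0→{q0}, q2→∅, q3→{q0, q3, q4}, q6→{q5}; union {q0, q3, q4, q5}; ε-closure = {q0, q1, q3, q4, q5}.
Read '1': q0→{q0}, q1→∅, q3→{q0, q3, q4}, q4→∅, q5→{q1, q2, q6, q7}; now {q0, q1, q2, q3, q4, q6, q7}.
The final set {q0, q1, q2, q3, q4, q6, q7} contains the accepting state q1.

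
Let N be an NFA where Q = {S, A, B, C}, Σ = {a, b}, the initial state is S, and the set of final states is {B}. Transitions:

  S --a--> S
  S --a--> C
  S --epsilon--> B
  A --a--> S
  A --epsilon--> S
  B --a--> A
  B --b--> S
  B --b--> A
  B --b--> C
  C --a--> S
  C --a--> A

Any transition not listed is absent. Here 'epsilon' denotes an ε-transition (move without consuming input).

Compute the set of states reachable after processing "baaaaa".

Start: ε-closure({S}) = {S, B}.
Read 'b': S→∅, B→{S, A, C}; union {S, A, C}; ε-closure = {S, A, B, C}.
Read 'a': S→{S, C}, A→{S}, B→{A}, C→{S, A}; union {S, A, C}; ε-closure = {S, A, B, C}.
Read 'a': S→{S, C}, A→{S}, B→{A}, C→{S, A}; union {S, A, C}; ε-closure = {S, A, B, C}.
Read 'a': S→{S, C}, A→{S}, B→{A}, C→{S, A}; union {S, A, C}; ε-closure = {S, A, B, C}.
Read 'a': S→{S, C}, A→{S}, B→{A}, C→{S, A}; union {S, A, C}; ε-closure = {S, A, B, C}.
Read 'a': S→{S, C}, A→{S}, B→{A}, C→{S, A}; union {S, A, C}; ε-closure = {S, A, B, C}.

{S, A, B, C}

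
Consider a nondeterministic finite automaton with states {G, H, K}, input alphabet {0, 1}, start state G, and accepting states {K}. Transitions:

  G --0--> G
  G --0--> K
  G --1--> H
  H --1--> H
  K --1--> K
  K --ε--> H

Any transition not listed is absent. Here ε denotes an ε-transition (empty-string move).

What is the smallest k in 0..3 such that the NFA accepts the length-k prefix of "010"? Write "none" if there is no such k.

Start in {G}.
Read '0': {G} → {G, H, K}.
None of the earlier sets intersect F, but {G, H, K} does.

1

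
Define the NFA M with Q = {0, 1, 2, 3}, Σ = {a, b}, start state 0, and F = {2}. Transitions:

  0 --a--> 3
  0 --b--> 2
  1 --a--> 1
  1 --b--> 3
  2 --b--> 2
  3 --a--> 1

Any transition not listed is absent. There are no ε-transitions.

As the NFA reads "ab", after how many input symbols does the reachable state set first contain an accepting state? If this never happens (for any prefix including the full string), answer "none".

none

Start in {0}.
Read 'a': 0→{3}; now {3}.
Read 'b': 3→∅; now ∅.
No reachable set along the way intersects F.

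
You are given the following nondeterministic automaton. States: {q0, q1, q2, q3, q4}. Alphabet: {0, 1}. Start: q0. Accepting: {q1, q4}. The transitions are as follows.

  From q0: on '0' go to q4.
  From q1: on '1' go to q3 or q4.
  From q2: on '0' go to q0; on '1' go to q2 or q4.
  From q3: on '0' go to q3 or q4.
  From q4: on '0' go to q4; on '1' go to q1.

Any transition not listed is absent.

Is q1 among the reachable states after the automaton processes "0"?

Start in {q0}.
Read '0': q0→{q4}; now {q4}.
State q1 is not in {q4}.

No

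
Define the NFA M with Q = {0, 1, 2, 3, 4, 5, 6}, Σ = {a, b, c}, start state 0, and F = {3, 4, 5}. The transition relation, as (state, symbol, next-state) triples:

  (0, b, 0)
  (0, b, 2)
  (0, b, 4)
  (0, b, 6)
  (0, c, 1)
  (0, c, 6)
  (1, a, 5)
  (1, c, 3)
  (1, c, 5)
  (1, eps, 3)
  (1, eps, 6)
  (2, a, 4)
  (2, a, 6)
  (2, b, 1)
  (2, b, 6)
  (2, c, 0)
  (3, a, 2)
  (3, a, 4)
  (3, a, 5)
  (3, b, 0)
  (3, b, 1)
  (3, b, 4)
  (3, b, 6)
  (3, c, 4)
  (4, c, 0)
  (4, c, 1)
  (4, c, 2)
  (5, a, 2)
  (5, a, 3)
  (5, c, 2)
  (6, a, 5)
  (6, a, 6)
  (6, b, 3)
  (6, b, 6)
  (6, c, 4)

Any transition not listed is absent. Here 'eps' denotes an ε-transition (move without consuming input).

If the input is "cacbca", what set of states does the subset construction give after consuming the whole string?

Start in {0}.
Read 'c': 0→{1, 6}; union {1, 6}; ε-closure = {1, 3, 6}.
Read 'a': 1→{5}, 3→{2, 4, 5}, 6→{5, 6}; now {2, 4, 5, 6}.
Read 'c': 2→{0}, 4→{0, 1, 2}, 5→{2}, 6→{4}; union {0, 1, 2, 4}; ε-closure = {0, 1, 2, 3, 4, 6}.
Read 'b': 0→{0, 2, 4, 6}, 1→∅, 2→{1, 6}, 3→{0, 1, 4, 6}, 4→∅, 6→{3, 6}; now {0, 1, 2, 3, 4, 6}.
Read 'c': 0→{1, 6}, 1→{3, 5}, 2→{0}, 3→{4}, 4→{0, 1, 2}, 6→{4}; now {0, 1, 2, 3, 4, 5, 6}.
Read 'a': 0→∅, 1→{5}, 2→{4, 6}, 3→{2, 4, 5}, 4→∅, 5→{2, 3}, 6→{5, 6}; now {2, 3, 4, 5, 6}.

{2, 3, 4, 5, 6}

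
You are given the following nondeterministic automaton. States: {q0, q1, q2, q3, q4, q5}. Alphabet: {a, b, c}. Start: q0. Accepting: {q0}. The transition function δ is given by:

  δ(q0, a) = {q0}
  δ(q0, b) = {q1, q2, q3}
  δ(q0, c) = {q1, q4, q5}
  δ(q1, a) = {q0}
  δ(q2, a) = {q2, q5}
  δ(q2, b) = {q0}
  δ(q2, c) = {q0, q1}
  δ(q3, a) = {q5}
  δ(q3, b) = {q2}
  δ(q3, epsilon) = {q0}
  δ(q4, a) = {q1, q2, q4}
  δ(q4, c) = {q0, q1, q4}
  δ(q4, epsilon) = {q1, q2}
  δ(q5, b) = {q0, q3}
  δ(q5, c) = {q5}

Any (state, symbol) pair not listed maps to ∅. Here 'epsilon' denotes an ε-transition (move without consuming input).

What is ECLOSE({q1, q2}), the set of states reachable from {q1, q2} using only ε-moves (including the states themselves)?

Begin with {q1, q2}.
No ε-moves leave this set, so the closure equals the set itself.

{q1, q2}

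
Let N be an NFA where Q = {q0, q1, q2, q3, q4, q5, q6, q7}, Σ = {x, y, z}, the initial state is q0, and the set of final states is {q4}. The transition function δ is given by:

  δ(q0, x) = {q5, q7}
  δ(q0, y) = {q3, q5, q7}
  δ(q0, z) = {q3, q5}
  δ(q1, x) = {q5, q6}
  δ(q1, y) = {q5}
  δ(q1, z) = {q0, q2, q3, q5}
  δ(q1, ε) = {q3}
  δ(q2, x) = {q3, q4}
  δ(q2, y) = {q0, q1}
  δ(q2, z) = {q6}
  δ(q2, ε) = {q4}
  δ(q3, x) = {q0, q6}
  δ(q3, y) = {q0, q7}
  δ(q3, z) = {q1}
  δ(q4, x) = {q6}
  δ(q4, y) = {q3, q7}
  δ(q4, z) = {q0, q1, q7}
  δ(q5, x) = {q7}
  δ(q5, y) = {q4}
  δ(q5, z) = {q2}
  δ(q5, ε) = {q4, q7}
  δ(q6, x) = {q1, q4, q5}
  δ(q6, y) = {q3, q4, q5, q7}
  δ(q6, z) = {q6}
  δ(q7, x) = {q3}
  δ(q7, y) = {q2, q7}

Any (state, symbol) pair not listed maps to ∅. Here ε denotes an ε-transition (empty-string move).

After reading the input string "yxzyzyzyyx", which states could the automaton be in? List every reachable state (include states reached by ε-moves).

{q0, q3, q4, q5, q6, q7}

Start in {q0}.
Read 'y': q0→{q3, q5, q7}; union {q3, q5, q7}; ε-closure = {q3, q4, q5, q7}.
Read 'x': q3→{q0, q6}, q4→{q6}, q5→{q7}, q7→{q3}; now {q0, q3, q6, q7}.
Read 'z': q0→{q3, q5}, q3→{q1}, q6→{q6}, q7→∅; union {q1, q3, q5, q6}; ε-closure = {q1, q3, q4, q5, q6, q7}.
Read 'y': q1→{q5}, q3→{q0, q7}, q4→{q3, q7}, q5→{q4}, q6→{q3, q4, q5, q7}, q7→{q2, q7}; now {q0, q2, q3, q4, q5, q7}.
Read 'z': q0→{q3, q5}, q2→{q6}, q3→{q1}, q4→{q0, q1, q7}, q5→{q2}, q7→∅; union {q0, q1, q2, q3, q5, q6, q7}; ε-closure = {q0, q1, q2, q3, q4, q5, q6, q7}.
Read 'y': q0→{q3, q5, q7}, q1→{q5}, q2→{q0, q1}, q3→{q0, q7}, q4→{q3, q7}, q5→{q4}, q6→{q3, q4, q5, q7}, q7→{q2, q7}; now {q0, q1, q2, q3, q4, q5, q7}.
Read 'z': q0→{q3, q5}, q1→{q0, q2, q3, q5}, q2→{q6}, q3→{q1}, q4→{q0, q1, q7}, q5→{q2}, q7→∅; union {q0, q1, q2, q3, q5, q6, q7}; ε-closure = {q0, q1, q2, q3, q4, q5, q6, q7}.
Read 'y': q0→{q3, q5, q7}, q1→{q5}, q2→{q0, q1}, q3→{q0, q7}, q4→{q3, q7}, q5→{q4}, q6→{q3, q4, q5, q7}, q7→{q2, q7}; now {q0, q1, q2, q3, q4, q5, q7}.
Read 'y': q0→{q3, q5, q7}, q1→{q5}, q2→{q0, q1}, q3→{q0, q7}, q4→{q3, q7}, q5→{q4}, q7→{q2, q7}; now {q0, q1, q2, q3, q4, q5, q7}.
Read 'x': q0→{q5, q7}, q1→{q5, q6}, q2→{q3, q4}, q3→{q0, q6}, q4→{q6}, q5→{q7}, q7→{q3}; now {q0, q3, q4, q5, q6, q7}.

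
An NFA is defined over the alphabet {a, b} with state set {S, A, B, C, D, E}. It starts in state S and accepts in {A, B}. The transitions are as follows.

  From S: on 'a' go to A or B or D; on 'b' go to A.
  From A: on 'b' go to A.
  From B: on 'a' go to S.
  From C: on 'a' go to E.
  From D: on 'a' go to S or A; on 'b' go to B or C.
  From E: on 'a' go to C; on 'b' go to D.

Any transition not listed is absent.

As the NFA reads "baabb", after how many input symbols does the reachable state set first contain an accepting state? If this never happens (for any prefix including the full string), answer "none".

Start in {S}.
Read 'b': S→{A}; now {A}.
None of the earlier sets intersect F, but {A} does.

1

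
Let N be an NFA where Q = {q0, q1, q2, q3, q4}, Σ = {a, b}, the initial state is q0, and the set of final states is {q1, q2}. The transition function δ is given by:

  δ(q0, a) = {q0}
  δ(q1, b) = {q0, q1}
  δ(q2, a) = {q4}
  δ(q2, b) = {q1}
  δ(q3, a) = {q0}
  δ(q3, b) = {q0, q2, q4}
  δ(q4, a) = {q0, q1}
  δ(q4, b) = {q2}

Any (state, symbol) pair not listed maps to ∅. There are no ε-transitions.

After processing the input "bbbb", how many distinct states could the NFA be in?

Start in {q0}.
Read 'b': {q0} → ∅.
The set is empty and remains empty for the remaining 3 symbols.
That set has 0 states.

0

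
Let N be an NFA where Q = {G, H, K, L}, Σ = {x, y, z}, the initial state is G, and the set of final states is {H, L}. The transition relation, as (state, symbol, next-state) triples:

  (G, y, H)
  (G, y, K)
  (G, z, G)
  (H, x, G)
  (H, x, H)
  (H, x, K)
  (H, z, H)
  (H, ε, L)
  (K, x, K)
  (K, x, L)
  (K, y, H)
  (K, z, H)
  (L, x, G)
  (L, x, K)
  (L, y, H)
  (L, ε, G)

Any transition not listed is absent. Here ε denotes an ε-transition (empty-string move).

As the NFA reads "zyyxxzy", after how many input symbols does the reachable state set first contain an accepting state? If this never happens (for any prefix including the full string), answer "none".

2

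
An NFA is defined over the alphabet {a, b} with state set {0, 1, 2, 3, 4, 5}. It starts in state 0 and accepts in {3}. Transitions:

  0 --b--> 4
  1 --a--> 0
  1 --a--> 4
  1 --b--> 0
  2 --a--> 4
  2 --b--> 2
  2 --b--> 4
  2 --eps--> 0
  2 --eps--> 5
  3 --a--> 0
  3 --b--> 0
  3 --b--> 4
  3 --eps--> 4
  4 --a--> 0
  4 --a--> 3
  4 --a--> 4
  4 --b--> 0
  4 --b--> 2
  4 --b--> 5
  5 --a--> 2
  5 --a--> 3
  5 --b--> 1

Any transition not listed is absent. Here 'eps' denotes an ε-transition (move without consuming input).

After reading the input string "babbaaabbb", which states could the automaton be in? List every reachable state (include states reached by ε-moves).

Start in {0}.
Read 'b': 0→{4}; now {4}.
Read 'a': 4→{0, 3, 4}; now {0, 3, 4}.
Read 'b': 0→{4}, 3→{0, 4}, 4→{0, 2, 5}; now {0, 2, 4, 5}.
Read 'b': 0→{4}, 2→{2, 4}, 4→{0, 2, 5}, 5→{1}; now {0, 1, 2, 4, 5}.
Read 'a': 0→∅, 1→{0, 4}, 2→{4}, 4→{0, 3, 4}, 5→{2, 3}; union {0, 2, 3, 4}; ε-closure = {0, 2, 3, 4, 5}.
Read 'a': 0→∅, 2→{4}, 3→{0}, 4→{0, 3, 4}, 5→{2, 3}; union {0, 2, 3, 4}; ε-closure = {0, 2, 3, 4, 5}.
Read 'a': 0→∅, 2→{4}, 3→{0}, 4→{0, 3, 4}, 5→{2, 3}; union {0, 2, 3, 4}; ε-closure = {0, 2, 3, 4, 5}.
Read 'b': 0→{4}, 2→{2, 4}, 3→{0, 4}, 4→{0, 2, 5}, 5→{1}; now {0, 1, 2, 4, 5}.
Read 'b': 0→{4}, 1→{0}, 2→{2, 4}, 4→{0, 2, 5}, 5→{1}; now {0, 1, 2, 4, 5}.
Read 'b': 0→{4}, 1→{0}, 2→{2, 4}, 4→{0, 2, 5}, 5→{1}; now {0, 1, 2, 4, 5}.

{0, 1, 2, 4, 5}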